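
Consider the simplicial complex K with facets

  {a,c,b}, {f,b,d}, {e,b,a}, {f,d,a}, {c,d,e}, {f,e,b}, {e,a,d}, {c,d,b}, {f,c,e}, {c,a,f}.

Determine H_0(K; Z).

Take the total order a < b < c < d < e < f on the vertex set. Then K (dimension 2) consists of the simplices:

  0-simplices (6): a, b, c, d, e, f
  1-simplices (15): ab, ac, ad, ae, af, bc, bd, be, bf, cd, ce, cf, de, df, ef
  2-simplices (10): abc, abe, acf, ade, adf, bcd, bdf, bef, cde, cef

giving chain groups C_0 ≅ Z^6, C_1 ≅ Z^15, C_2 ≅ Z^10.

The boundary map ∂_1: C_1 → C_0 sends each edge [p,q] (with p < q) to q − p. For instance
  ∂bf = f − b.
This gives a 6×15 integer matrix of rank 5; reducing to Smith normal form yields diagonal entries (1,1,1,1,1).

Boundary ∂_2: C_2 → C_1 sends each 2-simplex [p,q,r] to [q,r] − [p,r] + [p,q]. For instance
  ∂bcd = cd − bd + bc,
  ∂bdf = df − bf + bd.
This gives a 15×10 integer matrix of rank 10; reducing to Smith normal form yields diagonal entries (1,1,1,1,1,1,1,1,1,2).

Now H_k = ker ∂_k / im ∂_{k+1}, so:

  H_0: rank C_0 − rank ∂_1 = 6 − 5 = 1, and the invariant factors of ∂_1 are all 1, so H_0 = Z.

(K is a triangulation of the real projective plane RP^2.)

H_0 = Z.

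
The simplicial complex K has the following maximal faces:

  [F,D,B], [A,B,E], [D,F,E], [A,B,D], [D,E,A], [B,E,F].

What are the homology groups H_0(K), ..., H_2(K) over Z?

H_0 = Z,  H_1 = 0,  H_2 = Z.

Order the vertices as A < B < D < E < F. Listing each simplex with vertices in this order, K has dimension 2 with simplices:

  0-simplices (5): A, B, D, E, F
  1-simplices (9): AB, AD, AE, BD, BE, BF, DE, DF, EF
  2-simplices (6): ABD, ABE, ADE, BDF, BEF, DEF

Hence C_0 ≅ Z^5, C_1 ≅ Z^9, C_2 ≅ Z^6.

Boundary ∂_1: C_1 → C_0 is given by ∂[p,q] = [q] − [p]. For instance
  ∂AD = D − A.
The resulting 5×9 matrix has rank 4, and its Smith normal form has invariant factors (1,1,1,1).

The boundary map ∂_2: C_2 → C_1 maps a triangle to the signed sum of its edges. For instance
  ∂ADE = DE − AE + AD,
  ∂BDF = DF − BF + BD.
As a 9×6 matrix over Z this has rank 5, with invariant factors (1,1,1,1,1).

From H_k ≅ ker(∂_k) / im(∂_{k+1}) we obtain:

  H_0: rank C_0 − rank ∂_1 = 5 − 4 = 1, and the invariant factors of ∂_1 are all 1, so H_0 ≅ Z.
  H_1: rank ker ∂_1 − rank ∂_2 = (9 − 4) − 5 = 0, and the invariant factors of ∂_2 are all 1, so H_1 ≅ 0.
  H_2: rank ker ∂_2 − rank ∂_3 = (6 − 5) − 0 = 1, and there is no ∂_3, so H_2 ≅ Z.

As a check, the Euler characteristic is 5 − 9 + 6 = 2, which agrees with 1 − 0 + 1 = 2.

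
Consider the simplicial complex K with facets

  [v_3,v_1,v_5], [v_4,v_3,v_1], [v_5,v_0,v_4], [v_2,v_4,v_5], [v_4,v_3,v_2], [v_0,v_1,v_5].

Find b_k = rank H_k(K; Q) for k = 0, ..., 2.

b_0 = 1, b_1 = 1, b_2 = 0.

Order the vertices as v_0 < v_1 < v_2 < v_3 < v_4 < v_5. Listing each simplex with vertices in this order, K has dimension 2 with simplices:

  0-simplices (6): [v_0], [v_1], [v_2], [v_3], [v_4], [v_5]
  1-simplices (12): [v_0,v_1], [v_0,v_4], [v_0,v_5], [v_1,v_3], [v_1,v_4], [v_1,v_5], [v_2,v_3], [v_2,v_4], [v_2,v_5], [v_3,v_4], [v_3,v_5], [v_4,v_5]
  2-simplices (6): [v_0,v_1,v_5], [v_0,v_4,v_5], [v_1,v_3,v_4], [v_1,v_3,v_5], [v_2,v_3,v_4], [v_2,v_4,v_5]

giving chain groups C_0 ≅ Z^6, C_1 ≅ Z^12, C_2 ≅ Z^6.

Boundary ∂_1: C_1 → C_0 is given by ∂[p,q] = [q] − [p]. For instance
  ∂[v_2,v_4] = [v_4] − [v_2].
As a 6×12 matrix over Z this has rank 5, with invariant factors (1,1,1,1,1).

∂_2: C_2 → C_1 maps a triangle to the signed sum of its edges. For instance
  ∂[v_2,v_3,v_4] = [v_3,v_4] − [v_2,v_4] + [v_2,v_3],
  ∂[v_0,v_4,v_5] = [v_4,v_5] − [v_0,v_5] + [v_0,v_4].
The 12×6 boundary matrix has rank 6 and Smith normal form diag(1,1,1,1,1,1).

Now H_k = ker ∂_k / im ∂_{k+1}, so:

  H_0: rank C_0 − rank ∂_1 = 6 − 5 = 1, and the invariant factors of ∂_1 are all 1, so H_0 = Z.
  H_1: rank ker ∂_1 − rank ∂_2 = (12 − 5) − 6 = 1, and the invariant factors of ∂_2 are all 1, so H_1 = Z.
  H_2: rank ker ∂_2 − rank ∂_3 = (6 − 6) − 0 = 0, and there is no ∂_3, so H_2 = 0.

Hence the Betti numbers are b_0 = 1, b_1 = 1, b_2 = 0.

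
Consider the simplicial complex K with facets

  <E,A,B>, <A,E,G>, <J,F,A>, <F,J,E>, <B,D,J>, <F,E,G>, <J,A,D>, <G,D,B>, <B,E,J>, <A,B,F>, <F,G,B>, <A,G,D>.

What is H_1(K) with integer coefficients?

Order the vertices as A < B < D < E < F < G < J. Listing each simplex with vertices in this order, K has dimension 2 with simplices:

  0-simplices (7): A, B, D, E, F, G, J
  1-simplices (18): AB, AD, AE, AF, AG, AJ, BD, BE, BF, BG, BJ, DG, DJ, EF, EG, EJ, FG, FJ
  2-simplices (12): ABE, ABF, ADG, ADJ, AEG, AFJ, BDG, BDJ, BEJ, BFG, EFG, EFJ

so the chain groups are C_0 ≅ Z^7, C_1 ≅ Z^18, C_2 ≅ Z^12.

Boundary ∂_1: C_1 → C_0 is given by ∂[p,q] = [q] − [p]. For instance
  ∂DJ = J − D.
This gives a 7×18 integer matrix of rank 6; reducing to Smith normal form yields diagonal entries (1,1,1,1,1,1).

The boundary map ∂_2: C_2 → C_1 maps a triangle to the signed sum of its edges. For instance
  ∂BDG = DG − BG + BD,
  ∂AFJ = FJ − AJ + AF.
This gives a 18×12 integer matrix of rank 12; reducing to Smith normal form yields diagonal entries (1,1,1,1,1,1,1,1,1,1,1,2).

Computing H_k = (kernel of ∂_k) / (image of ∂_{k+1}):

  H_1: rank ker ∂_1 − rank ∂_2 = (18 − 6) − 12 = 0, and ∂_2 has invariant factor 2 > 1, so H_1 = Z/2.

(K is a triangulation of the real projective plane RP^2.)

H_1 ≅ Z/2.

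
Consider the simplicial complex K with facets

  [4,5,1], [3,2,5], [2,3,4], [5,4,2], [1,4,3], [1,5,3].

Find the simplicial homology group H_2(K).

H_2 = Z.

Fix the vertex order 1 < 2 < 3 < 4 < 5 and write every simplex with vertices in increasing order. Then dim K = 2 and the simplices of K are:

  0-simplices (5): [1], [2], [3], [4], [5]
  1-simplices (9): [1,3], [1,4], [1,5], [2,3], [2,4], [2,5], [3,4], [3,5], [4,5]
  2-simplices (6): [1,3,4], [1,3,5], [1,4,5], [2,3,4], [2,3,5], [2,4,5]

Hence C_0 ≅ Z^5, C_1 ≅ Z^9, C_2 ≅ Z^6.

Boundary ∂_1: C_1 → C_0 is given by ∂[p,q] = [q] − [p].
This gives a 5×9 integer matrix of rank 4; reducing to Smith normal form yields diagonal entries (1,1,1,1).

The boundary map ∂_2: C_2 → C_1 acts by ∂[p,q,r] = [q,r] − [p,r] + [p,q]. For instance
  ∂[1,4,5] = [4,5] − [1,5] + [1,4],
  ∂[2,4,5] = [4,5] − [2,5] + [2,4].
This gives a 9×6 integer matrix of rank 5; reducing to Smith normal form yields diagonal entries (1,1,1,1,1).

Reading off H_k = ker ∂_k / im ∂_{k+1}:

  H_2: rank ker ∂_2 − rank ∂_3 = (6 − 5) − 0 = 1, and there is no ∂_3, so H_2 = Z.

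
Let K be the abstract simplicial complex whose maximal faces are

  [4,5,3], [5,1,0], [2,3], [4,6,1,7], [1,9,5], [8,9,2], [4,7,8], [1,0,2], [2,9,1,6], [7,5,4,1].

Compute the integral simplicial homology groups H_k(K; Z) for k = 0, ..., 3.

Order the vertices as 0 < 1 < 2 < 3 < 4 < 5 < 6 < 7 < 8 < 9. Listing each simplex with vertices in this order, K has dimension 3 with simplices:

  0-simplices (10): [0], [1], [2], [3], [4], [5], [6], [7], [8], [9]
  1-simplices (25): (25 of them)
  2-simplices (17): [0,1,2], [0,1,5], [1,2,6], [1,2,9], [1,4,5], [1,4,6], [1,4,7], [1,5,7], [1,5,9], [1,6,7], [1,6,9], [2,6,9], [2,8,9], [3,4,5], [4,5,7], [4,6,7], [4,7,8]
  3-simplices (3): [1,2,6,9], [1,4,5,7], [1,4,6,7]

giving chain groups C_0 ≅ Z^10, C_1 ≅ Z^25, C_2 ≅ Z^17, C_3 ≅ Z^3.

Boundary ∂_1: C_1 → C_0 is given by ∂[p,q] = [q] − [p]. For instance
  ∂[4,8] = [8] − [4].
As a 10×25 matrix over Z this has rank 9, with invariant factors (1,1,1,1,1,1,1,1,1).

∂_2: C_2 → C_1 acts by ∂[p,q,r] = [q,r] − [p,r] + [p,q]. For instance
  ∂[1,4,7] = [4,7] − [1,7] + [1,4],
  ∂[1,2,9] = [2,9] − [1,9] + [1,2].
The resulting 25×17 matrix has rank 14, and its Smith normal form has invariant factors (1,1,1,1,1,1,1,1,1,1,1,1,1,1).

Boundary ∂_3: C_3 → C_2 sends each 3-simplex σ to the alternating sum Σ_i (−1)^i (σ with its i-th vertex removed). For instance
  ∂[1,4,6,7] = [4,6,7] − [1,6,7] + [1,4,7] − [1,4,6],
  ∂[1,2,6,9] = [2,6,9] − [1,6,9] + [1,2,9] − [1,2,6].
The 17×3 boundary matrix has rank 3 and Smith normal form diag(1,1,1).

Now H_k = ker ∂_k / im ∂_{k+1}, so:

  H_0: rank C_0 − rank ∂_1 = 10 − 9 = 1, and the invariant factors of ∂_1 are all 1, so H_0 = Z.
  H_1: rank ker ∂_1 − rank ∂_2 = (25 − 9) − 14 = 2, and the invariant factors of ∂_2 are all 1, so H_1 = Z^2.
  H_2: rank ker ∂_2 − rank ∂_3 = (17 − 14) − 3 = 0, and the invariant factors of ∂_3 are all 1, so H_2 = 0.
  H_3: rank ker ∂_3 − rank ∂_4 = (3 − 3) − 0 = 0, and there is no ∂_4, so H_3 = 0.

As a check, the Euler characteristic is 10 − 25 + 17 − 3 = -1, which agrees with 1 − 2 + 0 − 0 = -1.

H_0 ≅ Z,  H_1 ≅ Z^2,  H_2 = 0,  H_3 = 0.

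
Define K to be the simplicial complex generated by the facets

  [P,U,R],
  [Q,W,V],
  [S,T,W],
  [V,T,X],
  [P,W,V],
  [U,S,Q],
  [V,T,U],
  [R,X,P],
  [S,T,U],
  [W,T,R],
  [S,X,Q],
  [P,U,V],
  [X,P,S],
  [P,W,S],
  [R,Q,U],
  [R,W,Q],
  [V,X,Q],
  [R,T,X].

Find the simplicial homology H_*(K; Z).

H_0 = Z,  H_1 = Z^2,  H_2 = Z.

Take the total order P < Q < R < S < T < U < V < W < X on the vertex set. Then K (dimension 2) consists of the simplices:

  0-simplices (9): P, Q, R, S, T, U, V, W, X
  1-simplices (27): PR, PS, PU, PV, PW, PX, QR, QS, QU, QV, QW, QX, RT, RU, RW, RX, ST, SU, SW, SX, TU, TV, TW, TX, UV, VW, VX
  2-simplices (18): PRU, PRX, PSW, PSX, PUV, PVW, QRU, QRW, QSU, QSX, QVW, QVX, RTW, RTX, STU, STW, TUV, TVX

so the chain groups are C_0 ≅ Z^9, C_1 ≅ Z^27, C_2 ≅ Z^18.

The boundary map ∂_1: C_1 → C_0 maps an edge to its endpoints' difference, ∂[p,q] = q − p.
This gives a 9×27 integer matrix of rank 8; reducing to Smith normal form yields diagonal entries (1,1,1,1,1,1,1,1).

The boundary map ∂_2: C_2 → C_1 maps a triangle to the signed sum of its edges. For instance
  ∂TVX = VX − TX + TV,
  ∂QSU = SU − QU + QS.
The resulting 27×18 matrix has rank 17, and its Smith normal form has invariant factors (1,1,1,1,1,1,1,1,1,1,1,1,1,1,1,1,1).

Reading off H_k = ker ∂_k / im ∂_{k+1}:

  H_0: rank C_0 − rank ∂_1 = 9 − 8 = 1, and the invariant factors of ∂_1 are all 1, so H_0 = Z.
  H_1: rank ker ∂_1 − rank ∂_2 = (27 − 8) − 17 = 2, and the invariant factors of ∂_2 are all 1, so H_1 = Z^2.
  H_2: rank ker ∂_2 − rank ∂_3 = (18 − 17) − 0 = 1, and there is no ∂_3, so H_2 = Z.

As a check, the Euler characteristic is 9 − 27 + 18 = 0, which agrees with 1 − 2 + 1 = 0.
(K is a triangulation of the torus T^2.)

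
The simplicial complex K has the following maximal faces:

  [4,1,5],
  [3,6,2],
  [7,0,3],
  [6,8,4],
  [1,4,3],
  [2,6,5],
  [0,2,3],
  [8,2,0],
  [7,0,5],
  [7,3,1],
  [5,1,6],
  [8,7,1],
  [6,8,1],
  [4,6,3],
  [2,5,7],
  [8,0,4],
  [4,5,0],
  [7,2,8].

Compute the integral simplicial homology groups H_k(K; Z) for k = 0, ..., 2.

H_0 = Z,  H_1 = Z ⊕ Z/2,  H_2 = 0.

Order the vertices as 0 < 1 < 2 < 3 < 4 < 5 < 6 < 7 < 8. Listing each simplex with vertices in this order, K has dimension 2 with simplices:

  0-simplices (9): [0], [1], [2], [3], [4], [5], [6], [7], [8]
  1-simplices (27): (27 of them)
  2-simplices (18): [0,2,3], [0,2,8], [0,3,7], [0,4,5], [0,4,8], [0,5,7], [1,3,4], [1,3,7], [1,4,5], [1,5,6], [1,6,8], [1,7,8], [2,3,6], [2,5,6], [2,5,7], [2,7,8], [3,4,6], [4,6,8]

so the chain groups are C_0 ≅ Z^9, C_1 ≅ Z^27, C_2 ≅ Z^18.

Boundary ∂_1: C_1 → C_0 is given by ∂[p,q] = [q] − [p].
This gives a 9×27 integer matrix of rank 8; reducing to Smith normal form yields diagonal entries (1,1,1,1,1,1,1,1).

Boundary ∂_2: C_2 → C_1 sends each 2-simplex [p,q,r] to [q,r] − [p,r] + [p,q]. For instance
  ∂[1,3,7] = [3,7] − [1,7] + [1,3],
  ∂[1,3,4] = [3,4] − [1,4] + [1,3].
The resulting 27×18 matrix has rank 18, and its Smith normal form has invariant factors (1,1,1,1,1,1,1,1,1,1,1,1,1,1,1,1,1,2).

Now H_k = ker ∂_k / im ∂_{k+1}, so:

  H_0: rank C_0 − rank ∂_1 = 9 − 8 = 1, and the invariant factors of ∂_1 are all 1, so H_0 = Z.
  H_1: rank ker ∂_1 − rank ∂_2 = (27 − 8) − 18 = 1, and ∂_2 has invariant factor 2 > 1, so H_1 = Z ⊕ Z/2.
  H_2: rank ker ∂_2 − rank ∂_3 = (18 − 18) − 0 = 0, and there is no ∂_3, so H_2 = 0.

(K is a triangulation of the Klein bottle.)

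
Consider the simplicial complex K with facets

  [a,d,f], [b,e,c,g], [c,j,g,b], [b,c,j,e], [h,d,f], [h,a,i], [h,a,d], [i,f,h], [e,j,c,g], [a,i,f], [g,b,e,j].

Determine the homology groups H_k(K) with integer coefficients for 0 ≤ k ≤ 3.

We work with the vertex ordering a < b < c < d < e < f < g < h < i < j. The simplices of K, each written with vertices in increasing order, are:

  0-simplices (10): a, b, c, d, e, f, g, h, i, j
  1-simplices (19): ad, af, ah, ai, bc, be, bg, bj, ce, cg, cj, df, dh, eg, ej, fh, fi, gj, hi
  2-simplices (16): adf, adh, afi, ahi, bce, bcg, bcj, beg, bej, bgj, ceg, cej, cgj, dfh, egj, fhi
  3-simplices (5): bceg, bcej, bcgj, begj, cegj

Hence C_0 ≅ Z^10, C_1 ≅ Z^19, C_2 ≅ Z^16, C_3 ≅ Z^5.

The boundary map ∂_1: C_1 → C_0 maps an edge to its endpoints' difference, ∂[p,q] = q − p. For instance
  ∂ai = i − a.
As a 10×19 matrix over Z this has rank 8, with invariant factors (1,1,1,1,1,1,1,1).

∂_2: C_2 → C_1 maps a triangle to the signed sum of its edges. For instance
  ∂afi = fi − ai + af,
  ∂ahi = hi − ai + ah.
The 19×16 boundary matrix has rank 11 and Smith normal form diag(1,1,1,1,1,1,1,1,1,1,1).

Boundary ∂_3: C_3 → C_2 sends each 3-simplex σ to the alternating sum Σ_i (−1)^i (σ with its i-th vertex removed). For instance
  ∂bceg = ceg − beg + bcg − bce,
  ∂bcej = cej − bej + bcj − bce.
The resulting 16×5 matrix has rank 4, and its Smith normal form has invariant factors (1,1,1,1).

Computing H_k = (kernel of ∂_k) / (image of ∂_{k+1}):

  H_0: rank C_0 − rank ∂_1 = 10 − 8 = 2, and the invariant factors of ∂_1 are all 1, so H_0 = Z^2.
  H_1: rank ker ∂_1 − rank ∂_2 = (19 − 8) − 11 = 0, and the invariant factors of ∂_2 are all 1, so H_1 = 0.
  H_2: rank ker ∂_2 − rank ∂_3 = (16 − 11) − 4 = 1, and the invariant factors of ∂_3 are all 1, so H_2 = Z.
  H_3: rank ker ∂_3 − rank ∂_4 = (5 − 4) − 0 = 1, and there is no ∂_4, so H_3 = Z.

H_0 ≅ Z^2,  H_1 = 0,  H_2 ≅ Z,  H_3 ≅ Z.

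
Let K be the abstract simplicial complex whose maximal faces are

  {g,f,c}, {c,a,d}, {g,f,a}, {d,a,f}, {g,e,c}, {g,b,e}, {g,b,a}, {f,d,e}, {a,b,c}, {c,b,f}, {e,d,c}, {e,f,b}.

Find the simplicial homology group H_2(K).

H_2 = 0.

Fix the vertex order a < b < c < d < e < f < g and write every simplex with vertices in increasing order. Then dim K = 2 and the simplices of K are:

  0-simplices (7): a, b, c, d, e, f, g
  1-simplices (18): ab, ac, ad, af, ag, bc, be, bf, bg, cd, ce, cf, cg, de, df, ef, eg, fg
  2-simplices (12): abc, abg, acd, adf, afg, bcf, bef, beg, cde, ceg, cfg, def

giving chain groups C_0 ≅ Z^7, C_1 ≅ Z^18, C_2 ≅ Z^12.

The boundary map ∂_1: C_1 → C_0 sends each edge [p,q] (with p < q) to q − p.
This gives a 7×18 integer matrix of rank 6; reducing to Smith normal form yields diagonal entries (1,1,1,1,1,1).

Boundary ∂_2: C_2 → C_1 maps a triangle to the signed sum of its edges. For instance
  ∂bcf = cf − bf + bc,
  ∂cfg = fg − cg + cf.
The resulting 18×12 matrix has rank 12, and its Smith normal form has invariant factors (1,1,1,1,1,1,1,1,1,1,1,2).

Reading off H_k = ker ∂_k / im ∂_{k+1}:

  H_2: rank ker ∂_2 − rank ∂_3 = (12 − 12) − 0 = 0, and there is no ∂_3, so H_2 ≅ 0.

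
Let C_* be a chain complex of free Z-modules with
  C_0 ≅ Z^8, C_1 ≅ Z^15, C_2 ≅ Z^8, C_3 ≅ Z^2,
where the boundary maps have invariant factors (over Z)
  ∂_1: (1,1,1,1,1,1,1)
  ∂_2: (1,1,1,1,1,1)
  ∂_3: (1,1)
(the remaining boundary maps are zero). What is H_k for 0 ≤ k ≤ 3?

H_0 ≅ Z,  H_1 ≅ Z^2,  H_2 = 0,  H_3 = 0.

H_0: b_0 = 8 − 0 − 7 = 1; torsion from ∂_1 factors > 1: none. So H_0 ≅ Z.
H_1: b_1 = 15 − 7 − 6 = 2; torsion from ∂_2 factors > 1: none. So H_1 ≅ Z^2.
H_2: b_2 = 8 − 6 − 2 = 0; torsion from ∂_3 factors > 1: none. So H_2 ≅ 0.
H_3: b_3 = 2 − 2 − 0 = 0; torsion from ∂_4 factors > 1: none. So H_3 ≅ 0.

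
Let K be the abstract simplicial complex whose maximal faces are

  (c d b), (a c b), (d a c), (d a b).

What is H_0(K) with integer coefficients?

Take the total order a < b < c < d on the vertex set. Then K (dimension 2) consists of the simplices:

  0-simplices (4): a, b, c, d
  1-simplices (6): ab, ac, ad, bc, bd, cd
  2-simplices (4): abc, abd, acd, bcd

so the chain groups are C_0 ≅ Z^4, C_1 ≅ Z^6, C_2 ≅ Z^4.

Boundary ∂_1: C_1 → C_0 is given by ∂[p,q] = [q] − [p]. For instance
  ∂cd = d − c.
As a 4×6 matrix over Z this has rank 3, with invariant factors (1,1,1).

∂_2: C_2 → C_1 maps a triangle to the signed sum of its edges. For instance
  ∂bcd = cd − bd + bc,
  ∂acd = cd − ad + ac.
This gives a 6×4 integer matrix of rank 3; reducing to Smith normal form yields diagonal entries (1,1,1).

Reading off H_k = ker ∂_k / im ∂_{k+1}:

  H_0: rank C_0 − rank ∂_1 = 4 − 3 = 1, and the invariant factors of ∂_1 are all 1, so H_0 ≅ Z.

H_0 = Z.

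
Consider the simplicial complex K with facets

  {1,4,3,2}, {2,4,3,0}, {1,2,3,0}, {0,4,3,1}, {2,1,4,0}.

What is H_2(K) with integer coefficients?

H_2 = 0.

Order the vertices as 0 < 1 < 2 < 3 < 4. Listing each simplex with vertices in this order, K has dimension 3 with simplices:

  0-simplices (5): [0], [1], [2], [3], [4]
  1-simplices (10): [0,1], [0,2], [0,3], [0,4], [1,2], [1,3], [1,4], [2,3], [2,4], [3,4]
  2-simplices (10): [0,1,2], [0,1,3], [0,1,4], [0,2,3], [0,2,4], [0,3,4], [1,2,3], [1,2,4], [1,3,4], [2,3,4]
  3-simplices (5): [0,1,2,3], [0,1,2,4], [0,1,3,4], [0,2,3,4], [1,2,3,4]

giving chain groups C_0 ≅ Z^5, C_1 ≅ Z^10, C_2 ≅ Z^10, C_3 ≅ Z^5.

The boundary map ∂_1: C_1 → C_0 is given by ∂[p,q] = [q] − [p]. For instance
  ∂[1,4] = [4] − [1].
As a 5×10 matrix over Z this has rank 4, with invariant factors (1,1,1,1).

The boundary map ∂_2: C_2 → C_1 maps a triangle to the signed sum of its edges. For instance
  ∂[0,2,3] = [2,3] − [0,3] + [0,2],
  ∂[2,3,4] = [3,4] − [2,4] + [2,3].
As a 10×10 matrix over Z this has rank 6, with invariant factors (1,1,1,1,1,1).

The boundary map ∂_3: C_3 → C_2 sends each 3-simplex σ to the alternating sum Σ_i (−1)^i (σ with its i-th vertex removed). For instance
  ∂[0,2,3,4] = [2,3,4] − [0,3,4] + [0,2,4] − [0,2,3],
  ∂[0,1,2,3] = [1,2,3] − [0,2,3] + [0,1,3] − [0,1,2].
This gives a 10×5 integer matrix of rank 4; reducing to Smith normal form yields diagonal entries (1,1,1,1).

Computing H_k = (kernel of ∂_k) / (image of ∂_{k+1}):

  H_2: rank ker ∂_2 − rank ∂_3 = (10 − 6) − 4 = 0, and the invariant factors of ∂_3 are all 1, so H_2 ≅ 0.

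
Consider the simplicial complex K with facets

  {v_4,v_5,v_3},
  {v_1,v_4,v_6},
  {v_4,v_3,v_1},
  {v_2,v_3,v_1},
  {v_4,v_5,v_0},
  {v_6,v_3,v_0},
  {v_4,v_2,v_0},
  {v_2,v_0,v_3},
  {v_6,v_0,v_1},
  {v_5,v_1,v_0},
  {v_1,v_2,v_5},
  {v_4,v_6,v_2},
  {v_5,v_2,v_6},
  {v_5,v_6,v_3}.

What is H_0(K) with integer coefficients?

H_0 ≅ Z.

Order the vertices as v_0 < v_1 < v_2 < v_3 < v_4 < v_5 < v_6. Listing each simplex with vertices in this order, K has dimension 2 with simplices:

  0-simplices (7): [v_0], [v_1], [v_2], [v_3], [v_4], [v_5], [v_6]
  1-simplices (21): (21 of them)
  2-simplices (14): (14 of them)

giving chain groups C_0 ≅ Z^7, C_1 ≅ Z^21, C_2 ≅ Z^14.

Boundary ∂_1: C_1 → C_0 maps an edge to its endpoints' difference, ∂[p,q] = q − p. For instance
  ∂[v_0,v_3] = [v_3] − [v_0].
The resulting 7×21 matrix has rank 6, and its Smith normal form has invariant factors (1,1,1,1,1,1).

The boundary map ∂_2: C_2 → C_1 sends each 2-simplex [p,q,r] to [q,r] − [p,r] + [p,q]. For instance
  ∂[v_2,v_5,v_6] = [v_5,v_6] − [v_2,v_6] + [v_2,v_5],
  ∂[v_1,v_2,v_5] = [v_2,v_5] − [v_1,v_5] + [v_1,v_2].
As a 21×14 matrix over Z this has rank 13, with invariant factors (1,1,1,1,1,1,1,1,1,1,1,1,1).

Reading off H_k = ker ∂_k / im ∂_{k+1}:

  H_0: rank C_0 − rank ∂_1 = 7 − 6 = 1, and the invariant factors of ∂_1 are all 1, so H_0 ≅ Z.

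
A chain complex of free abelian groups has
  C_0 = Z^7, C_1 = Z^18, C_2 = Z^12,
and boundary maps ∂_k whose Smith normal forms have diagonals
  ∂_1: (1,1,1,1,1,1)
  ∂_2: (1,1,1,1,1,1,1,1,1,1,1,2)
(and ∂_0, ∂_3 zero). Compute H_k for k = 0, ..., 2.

H_0 ≅ Z,  H_1 ≅ Z/2,  H_2 = 0.

H_0: b_0 = 7 − 0 − 6 = 1; torsion from ∂_1 factors > 1: none. So H_0 ≅ Z.
H_1: b_1 = 18 − 6 − 12 = 0; torsion from ∂_2 factors > 1: [2]. So H_1 ≅ Z/2.
H_2: b_2 = 12 − 12 − 0 = 0; torsion from ∂_3 factors > 1: none. So H_2 ≅ 0.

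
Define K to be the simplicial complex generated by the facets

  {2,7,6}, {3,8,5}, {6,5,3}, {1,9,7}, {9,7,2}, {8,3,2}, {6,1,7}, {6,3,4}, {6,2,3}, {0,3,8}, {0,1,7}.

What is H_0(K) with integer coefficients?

Take the total order 0 < 1 < 2 < 3 < 4 < 5 < 6 < 7 < 8 < 9 on the vertex set. Then K (dimension 2) consists of the simplices:

  0-simplices (10): [0], [1], [2], [3], [4], [5], [6], [7], [8], [9]
  1-simplices (21): [0,1], [0,3], [0,7], [0,8], [1,6], [1,7], [1,9], [2,3], [2,6], [2,7], [2,8], [2,9], [3,4], [3,5], [3,6], [3,8], [4,6], [5,6], [5,8], [6,7], [7,9]
  2-simplices (11): [0,1,7], [0,3,8], [1,6,7], [1,7,9], [2,3,6], [2,3,8], [2,6,7], [2,7,9], [3,4,6], [3,5,6], [3,5,8]

giving chain groups C_0 ≅ Z^10, C_1 ≅ Z^21, C_2 ≅ Z^11.

Boundary ∂_1: C_1 → C_0 sends each edge [p,q] (with p < q) to q − p. For instance
  ∂[2,9] = [9] − [2].
The 10×21 boundary matrix has rank 9 and Smith normal form diag(1,1,1,1,1,1,1,1,1).

∂_2: C_2 → C_1 sends each 2-simplex [p,q,r] to [q,r] − [p,r] + [p,q]. For instance
  ∂[1,7,9] = [7,9] − [1,9] + [1,7],
  ∂[3,4,6] = [4,6] − [3,6] + [3,4].
As a 21×11 matrix over Z this has rank 11, with invariant factors (1,1,1,1,1,1,1,1,1,1,1).

Reading off H_k = ker ∂_k / im ∂_{k+1}:

  H_0: rank C_0 − rank ∂_1 = 10 − 9 = 1, and the invariant factors of ∂_1 are all 1, so H_0 ≅ Z.

H_0 = Z.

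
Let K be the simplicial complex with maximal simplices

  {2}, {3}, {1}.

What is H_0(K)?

Take the total order 1 < 2 < 3 on the vertex set. Then K (dimension 0) consists of the simplices:

  0-simplices (3): [1], [2], [3]

giving chain groups C_0 ≅ Z^3.

Now H_k = ker ∂_k / im ∂_{k+1}, so:

  H_0: rank C_0 − rank ∂_1 = 3 − 0 = 3, and there is no ∂_1, so H_0 ≅ Z^3.

H_0 = Z^3.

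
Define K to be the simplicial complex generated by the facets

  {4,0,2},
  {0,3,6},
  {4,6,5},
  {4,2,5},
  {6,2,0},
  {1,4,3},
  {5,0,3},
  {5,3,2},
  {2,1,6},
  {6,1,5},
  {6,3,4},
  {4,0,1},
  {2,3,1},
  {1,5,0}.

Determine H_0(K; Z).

H_0 ≅ Z.

We work with the vertex ordering 0 < 1 < 2 < 3 < 4 < 5 < 6. The simplices of K, each written with vertices in increasing order, are:

  0-simplices (7): [0], [1], [2], [3], [4], [5], [6]
  1-simplices (21): [0,1], [0,2], [0,3], [0,4], [0,5], [0,6], [1,2], [1,3], [1,4], [1,5], [1,6], [2,3], [2,4], [2,5], [2,6], [3,4], [3,5], [3,6], [4,5], [4,6], [5,6]
  2-simplices (14): [0,1,4], [0,1,5], [0,2,4], [0,2,6], [0,3,5], [0,3,6], [1,2,3], [1,2,6], [1,3,4], [1,5,6], [2,3,5], [2,4,5], [3,4,6], [4,5,6]

giving chain groups C_0 ≅ Z^7, C_1 ≅ Z^21, C_2 ≅ Z^14.

∂_1: C_1 → C_0 sends each edge [p,q] (with p < q) to q − p.
The 7×21 boundary matrix has rank 6 and Smith normal form diag(1,1,1,1,1,1).

∂_2: C_2 → C_1 acts by ∂[p,q,r] = [q,r] − [p,r] + [p,q]. For instance
  ∂[2,4,5] = [4,5] − [2,5] + [2,4],
  ∂[0,3,6] = [3,6] − [0,6] + [0,3].
As a 21×14 matrix over Z this has rank 13, with invariant factors (1,1,1,1,1,1,1,1,1,1,1,1,1).

From H_k ≅ ker(∂_k) / im(∂_{k+1}) we obtain:

  H_0: rank C_0 − rank ∂_1 = 7 − 6 = 1, and the invariant factors of ∂_1 are all 1, so H_0 = Z.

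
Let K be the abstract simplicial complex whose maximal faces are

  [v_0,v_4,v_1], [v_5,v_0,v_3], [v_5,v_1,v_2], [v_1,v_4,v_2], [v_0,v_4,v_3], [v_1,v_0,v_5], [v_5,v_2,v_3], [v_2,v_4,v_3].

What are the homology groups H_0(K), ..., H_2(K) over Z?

H_0 ≅ Z,  H_1 = 0,  H_2 ≅ Z.

K has 6 vertices, 12 edges, 8 triangles.
rank ∂_0 = 0, rank ∂_1 = 5 ⇒ b_0 = 6 − 0 − 5 = 1; all invariant factors of ∂_1 are 1 so no torsion. So H_0 = Z.
rank ∂_1 = 5, rank ∂_2 = 7 ⇒ b_1 = 12 − 5 − 7 = 0; all invariant factors of ∂_2 are 1 so no torsion. So H_1 = 0.
rank ∂_2 = 7, rank ∂_3 = 0 ⇒ b_2 = 8 − 7 − 0 = 1. So H_2 = Z.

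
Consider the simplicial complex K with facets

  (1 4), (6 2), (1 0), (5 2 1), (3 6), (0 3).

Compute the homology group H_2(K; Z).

Fix the vertex order 0 < 1 < 2 < 3 < 4 < 5 < 6 and write every simplex with vertices in increasing order. Then dim K = 2 and the simplices of K are:

  0-simplices (7): [0], [1], [2], [3], [4], [5], [6]
  1-simplices (8): [0,1], [0,3], [1,2], [1,4], [1,5], [2,5], [2,6], [3,6]
  2-simplices (1): [1,2,5]

giving chain groups C_0 ≅ Z^7, C_1 ≅ Z^8, C_2 ≅ Z^1.

The boundary map ∂_1: C_1 → C_0 sends each edge [p,q] (with p < q) to q − p. For instance
  ∂[0,1] = [1] − [0].
The 7×8 boundary matrix has rank 6 and Smith normal form diag(1,1,1,1,1,1).

Boundary ∂_2: C_2 → C_1 maps a triangle to the signed sum of its edges. For instance
  ∂[1,2,5] = [2,5] − [1,5] + [1,2].
The 8×1 boundary matrix has rank 1 and Smith normal form diag(1).

From H_k ≅ ker(∂_k) / im(∂_{k+1}) we obtain:

  H_2: rank ker ∂_2 − rank ∂_3 = (1 − 1) − 0 = 0, and there is no ∂_3, so H_2 ≅ 0.

H_2 = 0.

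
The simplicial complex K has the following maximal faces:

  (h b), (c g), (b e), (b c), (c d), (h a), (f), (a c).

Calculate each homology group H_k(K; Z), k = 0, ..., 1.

K has 8 vertices, 7 edges.
rank ∂_0 = 0, rank ∂_1 = 6 ⇒ b_0 = 8 − 0 − 6 = 2; all invariant factors of ∂_1 are 1 so no torsion. So H_0 ≅ Z^2.
rank ∂_1 = 6, rank ∂_2 = 0 ⇒ b_1 = 7 − 6 − 0 = 1. So H_1 ≅ Z.

H_0 ≅ Z^2,  H_1 ≅ Z.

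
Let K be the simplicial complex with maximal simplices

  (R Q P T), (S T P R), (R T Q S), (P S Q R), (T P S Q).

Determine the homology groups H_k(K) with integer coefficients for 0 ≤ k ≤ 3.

H_0 = Z,  H_1 = 0,  H_2 = 0,  H_3 = Z.

K has 5 vertices, 10 edges, 10 triangles, 5 3-simplices.
rank ∂_0 = 0, rank ∂_1 = 4 ⇒ b_0 = 5 − 0 − 4 = 1; all invariant factors of ∂_1 are 1 so no torsion. So H_0 ≅ Z.
rank ∂_1 = 4, rank ∂_2 = 6 ⇒ b_1 = 10 − 4 − 6 = 0; all invariant factors of ∂_2 are 1 so no torsion. So H_1 ≅ 0.
rank ∂_2 = 6, rank ∂_3 = 4 ⇒ b_2 = 10 − 6 − 4 = 0; all invariant factors of ∂_3 are 1 so no torsion. So H_2 ≅ 0.
rank ∂_3 = 4, rank ∂_4 = 0 ⇒ b_3 = 5 − 4 − 0 = 1. So H_3 ≅ Z.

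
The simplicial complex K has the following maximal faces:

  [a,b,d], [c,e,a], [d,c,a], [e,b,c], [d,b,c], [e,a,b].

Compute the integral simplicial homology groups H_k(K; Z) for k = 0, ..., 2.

We work with the vertex ordering a < b < c < d < e. The simplices of K, each written with vertices in increasing order, are:

  0-simplices (5): a, b, c, d, e
  1-simplices (9): ab, ac, ad, ae, bc, bd, be, cd, ce
  2-simplices (6): abd, abe, acd, ace, bcd, bce

so the chain groups are C_0 ≅ Z^5, C_1 ≅ Z^9, C_2 ≅ Z^6.

The boundary map ∂_1: C_1 → C_0 maps an edge to its endpoints' difference, ∂[p,q] = q − p.
This gives a 5×9 integer matrix of rank 4; reducing to Smith normal form yields diagonal entries (1,1,1,1).

Boundary ∂_2: C_2 → C_1 sends each 2-simplex [p,q,r] to [q,r] − [p,r] + [p,q]. For instance
  ∂acd = cd − ad + ac,
  ∂ace = ce − ae + ac.
This gives a 9×6 integer matrix of rank 5; reducing to Smith normal form yields diagonal entries (1,1,1,1,1).

Reading off H_k = ker ∂_k / im ∂_{k+1}:

  H_0: rank C_0 − rank ∂_1 = 5 − 4 = 1, and the invariant factors of ∂_1 are all 1, so H_0 ≅ Z.
  H_1: rank ker ∂_1 − rank ∂_2 = (9 − 4) − 5 = 0, and the invariant factors of ∂_2 are all 1, so H_1 ≅ 0.
  H_2: rank ker ∂_2 − rank ∂_3 = (6 − 5) − 0 = 1, and there is no ∂_3, so H_2 ≅ Z.

H_0 ≅ Z,  H_1 = 0,  H_2 ≅ Z.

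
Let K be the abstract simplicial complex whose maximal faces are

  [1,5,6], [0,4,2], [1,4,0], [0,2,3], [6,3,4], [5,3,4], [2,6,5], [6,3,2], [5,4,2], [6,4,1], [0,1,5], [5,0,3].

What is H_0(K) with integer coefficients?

H_0 ≅ Z.

We work with the vertex ordering 0 < 1 < 2 < 3 < 4 < 5 < 6. The simplices of K, each written with vertices in increasing order, are:

  0-simplices (7): [0], [1], [2], [3], [4], [5], [6]
  1-simplices (18): [0,1], [0,2], [0,3], [0,4], [0,5], [1,4], [1,5], [1,6], [2,3], [2,4], [2,5], [2,6], [3,4], [3,5], [3,6], [4,5], [4,6], [5,6]
  2-simplices (12): [0,1,4], [0,1,5], [0,2,3], [0,2,4], [0,3,5], [1,4,6], [1,5,6], [2,3,6], [2,4,5], [2,5,6], [3,4,5], [3,4,6]

Hence C_0 ≅ Z^7, C_1 ≅ Z^18, C_2 ≅ Z^12.

Boundary ∂_1: C_1 → C_0 sends each edge [p,q] (with p < q) to q − p. For instance
  ∂[3,5] = [5] − [3].
As a 7×18 matrix over Z this has rank 6, with invariant factors (1,1,1,1,1,1).

The boundary map ∂_2: C_2 → C_1 acts by ∂[p,q,r] = [q,r] − [p,r] + [p,q]. For instance
  ∂[0,2,4] = [2,4] − [0,4] + [0,2],
  ∂[3,4,5] = [4,5] − [3,5] + [3,4].
This gives a 18×12 integer matrix of rank 12; reducing to Smith normal form yields diagonal entries (1,1,1,1,1,1,1,1,1,1,1,2).

Computing H_k = (kernel of ∂_k) / (image of ∂_{k+1}):

  H_0: rank C_0 − rank ∂_1 = 7 − 6 = 1, and the invariant factors of ∂_1 are all 1, so H_0 ≅ Z.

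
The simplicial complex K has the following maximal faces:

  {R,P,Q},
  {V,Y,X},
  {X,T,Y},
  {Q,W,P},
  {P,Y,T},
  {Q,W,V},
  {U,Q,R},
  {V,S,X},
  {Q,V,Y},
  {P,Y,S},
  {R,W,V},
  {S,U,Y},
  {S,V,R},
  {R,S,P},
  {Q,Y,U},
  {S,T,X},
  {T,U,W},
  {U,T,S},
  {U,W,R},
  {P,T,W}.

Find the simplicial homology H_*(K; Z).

K has 10 vertices, 30 edges, 20 triangles.
rank ∂_0 = 0, rank ∂_1 = 9 ⇒ b_0 = 10 − 0 − 9 = 1; all invariant factors of ∂_1 are 1 so no torsion. So H_0 = Z.
rank ∂_1 = 9, rank ∂_2 = 20 ⇒ b_1 = 30 − 9 − 20 = 1; ∂_2 has invariant factor(s) [2] giving torsion. So H_1 = Z ⊕ Z/2Z.
rank ∂_2 = 20, rank ∂_3 = 0 ⇒ b_2 = 20 − 20 − 0 = 0. So H_2 = 0.

H_0 = Z,  H_1 = Z ⊕ Z/2Z,  H_2 = 0.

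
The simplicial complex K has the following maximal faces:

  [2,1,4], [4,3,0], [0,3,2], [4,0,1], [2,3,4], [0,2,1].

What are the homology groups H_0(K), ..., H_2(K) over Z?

H_0 = Z,  H_1 = 0,  H_2 = Z.

We work with the vertex ordering 0 < 1 < 2 < 3 < 4. The simplices of K, each written with vertices in increasing order, are:

  0-simplices (5): [0], [1], [2], [3], [4]
  1-simplices (9): [0,1], [0,2], [0,3], [0,4], [1,2], [1,4], [2,3], [2,4], [3,4]
  2-simplices (6): [0,1,2], [0,1,4], [0,2,3], [0,3,4], [1,2,4], [2,3,4]

Hence C_0 ≅ Z^5, C_1 ≅ Z^9, C_2 ≅ Z^6.

The boundary map ∂_1: C_1 → C_0 sends each edge [p,q] (with p < q) to q − p. For instance
  ∂[3,4] = [4] − [3].
As a 5×9 matrix over Z this has rank 4, with invariant factors (1,1,1,1).

Boundary ∂_2: C_2 → C_1 acts by ∂[p,q,r] = [q,r] − [p,r] + [p,q]. For instance
  ∂[0,2,3] = [2,3] − [0,3] + [0,2],
  ∂[0,1,2] = [1,2] − [0,2] + [0,1].
The 9×6 boundary matrix has rank 5 and Smith normal form diag(1,1,1,1,1).

Now H_k = ker ∂_k / im ∂_{k+1}, so:

  H_0: rank C_0 − rank ∂_1 = 5 − 4 = 1, and the invariant factors of ∂_1 are all 1, so H_0 = Z.
  H_1: rank ker ∂_1 − rank ∂_2 = (9 − 4) − 5 = 0, and the invariant factors of ∂_2 are all 1, so H_1 = 0.
  H_2: rank ker ∂_2 − rank ∂_3 = (6 − 5) − 0 = 1, and there is no ∂_3, so H_2 = Z.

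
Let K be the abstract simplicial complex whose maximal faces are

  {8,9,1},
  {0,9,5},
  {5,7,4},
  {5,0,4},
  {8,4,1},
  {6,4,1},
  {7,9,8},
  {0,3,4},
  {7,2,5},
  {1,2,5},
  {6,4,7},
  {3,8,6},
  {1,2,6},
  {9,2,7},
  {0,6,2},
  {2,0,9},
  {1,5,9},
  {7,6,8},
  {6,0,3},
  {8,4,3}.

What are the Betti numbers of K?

b_0 = 1, b_1 = 1, b_2 = 0.

We work with the vertex ordering 0 < 1 < 2 < 3 < 4 < 5 < 6 < 7 < 8 < 9. The simplices of K, each written with vertices in increasing order, are:

  0-simplices (10): [0], [1], [2], [3], [4], [5], [6], [7], [8], [9]
  1-simplices (30): (30 of them)
  2-simplices (20): (20 of them)

so the chain groups are C_0 ≅ Z^10, C_1 ≅ Z^30, C_2 ≅ Z^20.

Boundary ∂_1: C_1 → C_0 sends each edge [p,q] (with p < q) to q − p.
As a 10×30 matrix over Z this has rank 9, with invariant factors (1,1,1,1,1,1,1,1,1).

Boundary ∂_2: C_2 → C_1 maps a triangle to the signed sum of its edges. For instance
  ∂[7,8,9] = [8,9] − [7,9] + [7,8],
  ∂[2,7,9] = [7,9] − [2,9] + [2,7].
The 30×20 boundary matrix has rank 20 and Smith normal form diag(1,1,1,1,1,1,1,1,1,1,1,1,1,1,1,1,1,1,1,2).

From H_k ≅ ker(∂_k) / im(∂_{k+1}) we obtain:

  H_0: rank C_0 − rank ∂_1 = 10 − 9 = 1, and the invariant factors of ∂_1 are all 1, so H_0 ≅ Z.
  H_1: rank ker ∂_1 − rank ∂_2 = (30 − 9) − 20 = 1, and ∂_2 has invariant factor 2 > 1, so H_1 ≅ Z × Z/2.
  H_2: rank ker ∂_2 − rank ∂_3 = (20 − 20) − 0 = 0, and there is no ∂_3, so H_2 ≅ 0.

(K is a triangulation of the Klein bottle.)

Hence the Betti numbers are b_0 = 1, b_1 = 1, b_2 = 0.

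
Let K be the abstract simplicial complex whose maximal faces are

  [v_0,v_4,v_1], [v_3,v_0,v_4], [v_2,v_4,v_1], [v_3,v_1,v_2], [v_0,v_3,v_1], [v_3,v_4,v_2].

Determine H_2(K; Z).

Order the vertices as v_0 < v_1 < v_2 < v_3 < v_4. Listing each simplex with vertices in this order, K has dimension 2 with simplices:

  0-simplices (5): [v_0], [v_1], [v_2], [v_3], [v_4]
  1-simplices (9): [v_0,v_1], [v_0,v_3], [v_0,v_4], [v_1,v_2], [v_1,v_3], [v_1,v_4], [v_2,v_3], [v_2,v_4], [v_3,v_4]
  2-simplices (6): [v_0,v_1,v_3], [v_0,v_1,v_4], [v_0,v_3,v_4], [v_1,v_2,v_3], [v_1,v_2,v_4], [v_2,v_3,v_4]

giving chain groups C_0 ≅ Z^5, C_1 ≅ Z^9, C_2 ≅ Z^6.

Boundary ∂_1: C_1 → C_0 sends each edge [p,q] (with p < q) to q − p.
The resulting 5×9 matrix has rank 4, and its Smith normal form has invariant factors (1,1,1,1).

Boundary ∂_2: C_2 → C_1 maps a triangle to the signed sum of its edges. For instance
  ∂[v_1,v_2,v_4] = [v_2,v_4] − [v_1,v_4] + [v_1,v_2],
  ∂[v_0,v_1,v_4] = [v_1,v_4] − [v_0,v_4] + [v_0,v_1].
The resulting 9×6 matrix has rank 5, and its Smith normal form has invariant factors (1,1,1,1,1).

Computing H_k = (kernel of ∂_k) / (image of ∂_{k+1}):

  H_2: rank ker ∂_2 − rank ∂_3 = (6 − 5) − 0 = 1, and there is no ∂_3, so H_2 = Z.

H_2 = Z.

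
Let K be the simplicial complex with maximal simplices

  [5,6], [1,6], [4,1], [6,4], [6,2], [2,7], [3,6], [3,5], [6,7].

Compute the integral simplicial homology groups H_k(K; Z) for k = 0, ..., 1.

H_0 = Z,  H_1 = Z^3.

K has 7 vertices, 9 edges.
rank ∂_0 = 0, rank ∂_1 = 6 ⇒ b_0 = 7 − 0 − 6 = 1; all invariant factors of ∂_1 are 1 so no torsion. So H_0 ≅ Z.
rank ∂_1 = 6, rank ∂_2 = 0 ⇒ b_1 = 9 − 6 − 0 = 3. So H_1 ≅ Z^3.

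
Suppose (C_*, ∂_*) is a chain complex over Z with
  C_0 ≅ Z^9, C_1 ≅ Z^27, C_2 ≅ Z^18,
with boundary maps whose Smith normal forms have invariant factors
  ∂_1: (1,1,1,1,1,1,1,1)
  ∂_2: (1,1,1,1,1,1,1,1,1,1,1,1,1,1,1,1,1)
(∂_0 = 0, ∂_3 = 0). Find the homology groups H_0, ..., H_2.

H_0: b_0 = 9 − 0 − 8 = 1; torsion from ∂_1 factors > 1: none. So H_0 ≅ Z.
H_1: b_1 = 27 − 8 − 17 = 2; torsion from ∂_2 factors > 1: none. So H_1 ≅ Z^2.
H_2: b_2 = 18 − 17 − 0 = 1; torsion from ∂_3 factors > 1: none. So H_2 ≅ Z.

H_0 ≅ Z,  H_1 ≅ Z^2,  H_2 ≅ Z.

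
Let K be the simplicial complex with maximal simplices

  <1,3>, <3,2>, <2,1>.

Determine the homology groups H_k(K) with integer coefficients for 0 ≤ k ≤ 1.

H_0 ≅ Z,  H_1 ≅ Z.

Fix the vertex order 1 < 2 < 3 and write every simplex with vertices in increasing order. Then dim K = 1 and the simplices of K are:

  0-simplices (3): [1], [2], [3]
  1-simplices (3): [1,2], [1,3], [2,3]

so the chain groups are C_0 ≅ Z^3, C_1 ≅ Z^3.

The boundary map ∂_1: C_1 → C_0 sends each edge [p,q] (with p < q) to q − p. For instance
  ∂[1,2] = [2] − [1].
As a 3×3 matrix over Z this has rank 2, with invariant factors (1,1).

Now H_k = ker ∂_k / im ∂_{k+1}, so:

  H_0: rank C_0 − rank ∂_1 = 3 − 2 = 1, and the invariant factors of ∂_1 are all 1, so H_0 ≅ Z.
  H_1: rank ker ∂_1 − rank ∂_2 = (3 − 2) − 0 = 1, and there is no ∂_2, so H_1 ≅ Z.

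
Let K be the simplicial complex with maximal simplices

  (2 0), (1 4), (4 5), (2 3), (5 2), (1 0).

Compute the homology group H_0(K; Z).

We work with the vertex ordering 0 < 1 < 2 < 3 < 4 < 5. The simplices of K, each written with vertices in increasing order, are:

  0-simplices (6): [0], [1], [2], [3], [4], [5]
  1-simplices (6): [0,1], [0,2], [1,4], [2,3], [2,5], [4,5]

giving chain groups C_0 ≅ Z^6, C_1 ≅ Z^6.

Boundary ∂_1: C_1 → C_0 maps an edge to its endpoints' difference, ∂[p,q] = q − p. For instance
  ∂[0,1] = [1] − [0].
The resulting 6×6 matrix has rank 5, and its Smith normal form has invariant factors (1,1,1,1,1).

Reading off H_k = ker ∂_k / im ∂_{k+1}:

  H_0: rank C_0 − rank ∂_1 = 6 − 5 = 1, and the invariant factors of ∂_1 are all 1, so H_0 = Z.

H_0 = Z.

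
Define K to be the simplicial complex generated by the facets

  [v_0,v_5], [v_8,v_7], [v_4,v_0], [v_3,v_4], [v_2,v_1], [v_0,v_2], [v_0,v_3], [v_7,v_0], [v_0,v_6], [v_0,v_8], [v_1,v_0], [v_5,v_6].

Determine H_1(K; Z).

H_1 ≅ Z^4.

We work with the vertex ordering v_0 < v_1 < v_2 < v_3 < v_4 < v_5 < v_6 < v_7 < v_8. The simplices of K, each written with vertices in increasing order, are:

  0-simplices (9): [v_0], [v_1], [v_2], [v_3], [v_4], [v_5], [v_6], [v_7], [v_8]
  1-simplices (12): [v_0,v_1], [v_0,v_2], [v_0,v_3], [v_0,v_4], [v_0,v_5], [v_0,v_6], [v_0,v_7], [v_0,v_8], [v_1,v_2], [v_3,v_4], [v_5,v_6], [v_7,v_8]

Hence C_0 ≅ Z^9, C_1 ≅ Z^12.

Boundary ∂_1: C_1 → C_0 sends each edge [p,q] (with p < q) to q − p.
As a 9×12 matrix over Z this has rank 8, with invariant factors (1,1,1,1,1,1,1,1).

Computing H_k = (kernel of ∂_k) / (image of ∂_{k+1}):

  H_1: rank ker ∂_1 − rank ∂_2 = (12 − 8) − 0 = 4, and there is no ∂_2, so H_1 = Z^4.

(K is a triangulation of a wedge of 4 circles.)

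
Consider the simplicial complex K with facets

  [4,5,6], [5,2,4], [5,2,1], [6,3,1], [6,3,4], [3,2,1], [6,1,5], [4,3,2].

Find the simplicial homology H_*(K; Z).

H_0 ≅ Z,  H_1 = 0,  H_2 ≅ Z.

Order the vertices as 1 < 2 < 3 < 4 < 5 < 6. Listing each simplex with vertices in this order, K has dimension 2 with simplices:

  0-simplices (6): [1], [2], [3], [4], [5], [6]
  1-simplices (12): [1,2], [1,3], [1,5], [1,6], [2,3], [2,4], [2,5], [3,4], [3,6], [4,5], [4,6], [5,6]
  2-simplices (8): [1,2,3], [1,2,5], [1,3,6], [1,5,6], [2,3,4], [2,4,5], [3,4,6], [4,5,6]

giving chain groups C_0 ≅ Z^6, C_1 ≅ Z^12, C_2 ≅ Z^8.

∂_1: C_1 → C_0 sends each edge [p,q] (with p < q) to q − p.
The 6×12 boundary matrix has rank 5 and Smith normal form diag(1,1,1,1,1).

The boundary map ∂_2: C_2 → C_1 maps a triangle to the signed sum of its edges. For instance
  ∂[4,5,6] = [5,6] − [4,6] + [4,5],
  ∂[3,4,6] = [4,6] − [3,6] + [3,4].
The resulting 12×8 matrix has rank 7, and its Smith normal form has invariant factors (1,1,1,1,1,1,1).

Now H_k = ker ∂_k / im ∂_{k+1}, so:

  H_0: rank C_0 − rank ∂_1 = 6 − 5 = 1, and the invariant factors of ∂_1 are all 1, so H_0 = Z.
  H_1: rank ker ∂_1 − rank ∂_2 = (12 − 5) − 7 = 0, and the invariant factors of ∂_2 are all 1, so H_1 = 0.
  H_2: rank ker ∂_2 − rank ∂_3 = (8 − 7) − 0 = 1, and there is no ∂_3, so H_2 = Z.

As a check, the Euler characteristic is 6 − 12 + 8 = 2, which agrees with 1 − 0 + 1 = 2.
(K is a triangulation of the 2-sphere S^2.)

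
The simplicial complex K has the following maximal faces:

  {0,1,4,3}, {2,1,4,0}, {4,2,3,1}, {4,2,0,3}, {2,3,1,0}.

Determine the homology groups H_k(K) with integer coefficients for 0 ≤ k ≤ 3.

H_0 ≅ Z,  H_1 = 0,  H_2 = 0,  H_3 ≅ Z.

Fix the vertex order 0 < 1 < 2 < 3 < 4 and write every simplex with vertices in increasing order. Then dim K = 3 and the simplices of K are:

  0-simplices (5): [0], [1], [2], [3], [4]
  1-simplices (10): [0,1], [0,2], [0,3], [0,4], [1,2], [1,3], [1,4], [2,3], [2,4], [3,4]
  2-simplices (10): [0,1,2], [0,1,3], [0,1,4], [0,2,3], [0,2,4], [0,3,4], [1,2,3], [1,2,4], [1,3,4], [2,3,4]
  3-simplices (5): [0,1,2,3], [0,1,2,4], [0,1,3,4], [0,2,3,4], [1,2,3,4]

giving chain groups C_0 ≅ Z^5, C_1 ≅ Z^10, C_2 ≅ Z^10, C_3 ≅ Z^5.

Boundary ∂_1: C_1 → C_0 is given by ∂[p,q] = [q] − [p].
This gives a 5×10 integer matrix of rank 4; reducing to Smith normal form yields diagonal entries (1,1,1,1).

The boundary map ∂_2: C_2 → C_1 acts by ∂[p,q,r] = [q,r] − [p,r] + [p,q]. For instance
  ∂[0,2,3] = [2,3] − [0,3] + [0,2],
  ∂[1,2,4] = [2,4] − [1,4] + [1,2].
This gives a 10×10 integer matrix of rank 6; reducing to Smith normal form yields diagonal entries (1,1,1,1,1,1).

∂_3: C_3 → C_2 sends each 3-simplex σ to the alternating sum Σ_i (−1)^i (σ with its i-th vertex removed). For instance
  ∂[0,1,3,4] = [1,3,4] − [0,3,4] + [0,1,4] − [0,1,3],
  ∂[0,2,3,4] = [2,3,4] − [0,3,4] + [0,2,4] − [0,2,3].
This gives a 10×5 integer matrix of rank 4; reducing to Smith normal form yields diagonal entries (1,1,1,1).

From H_k ≅ ker(∂_k) / im(∂_{k+1}) we obtain:

  H_0: rank C_0 − rank ∂_1 = 5 − 4 = 1, and the invariant factors of ∂_1 are all 1, so H_0 = Z.
  H_1: rank ker ∂_1 − rank ∂_2 = (10 − 4) − 6 = 0, and the invariant factors of ∂_2 are all 1, so H_1 = 0.
  H_2: rank ker ∂_2 − rank ∂_3 = (10 − 6) − 4 = 0, and the invariant factors of ∂_3 are all 1, so H_2 = 0.
  H_3: rank ker ∂_3 − rank ∂_4 = (5 − 4) − 0 = 1, and there is no ∂_4, so H_3 = Z.

As a check, the Euler characteristic is 5 − 10 + 10 − 5 = 0, which agrees with 1 − 0 + 0 − 1 = 0.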